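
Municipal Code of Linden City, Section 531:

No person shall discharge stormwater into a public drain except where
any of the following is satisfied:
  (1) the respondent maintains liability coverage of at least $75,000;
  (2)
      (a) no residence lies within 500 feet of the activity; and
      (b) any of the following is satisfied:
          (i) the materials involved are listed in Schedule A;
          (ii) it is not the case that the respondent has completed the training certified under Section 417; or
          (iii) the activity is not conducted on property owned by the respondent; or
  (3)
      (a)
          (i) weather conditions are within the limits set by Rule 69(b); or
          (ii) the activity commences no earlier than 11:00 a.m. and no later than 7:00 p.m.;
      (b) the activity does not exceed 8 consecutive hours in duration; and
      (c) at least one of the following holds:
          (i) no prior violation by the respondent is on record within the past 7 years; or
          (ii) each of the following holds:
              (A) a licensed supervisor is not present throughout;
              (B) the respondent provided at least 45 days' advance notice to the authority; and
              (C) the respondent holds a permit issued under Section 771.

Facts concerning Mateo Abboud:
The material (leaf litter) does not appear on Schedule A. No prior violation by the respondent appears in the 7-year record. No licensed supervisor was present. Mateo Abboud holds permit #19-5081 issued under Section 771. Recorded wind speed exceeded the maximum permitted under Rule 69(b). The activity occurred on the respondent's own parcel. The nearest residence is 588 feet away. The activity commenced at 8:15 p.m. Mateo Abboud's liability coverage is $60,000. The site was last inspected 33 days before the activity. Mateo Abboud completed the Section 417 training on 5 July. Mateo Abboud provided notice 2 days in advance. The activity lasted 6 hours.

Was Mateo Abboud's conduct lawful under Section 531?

No — unlawful.

(1) coverage ≥ $75,000 — not satisfied.
(a) no residence in 500 ft — met.
(i) Schedule A material — fails.
(ii) not (training certified) — not satisfied.
(iii) not (own property) — not satisfied.
So (b) is not satisfied (F OR F OR F).
(2): T AND F → false.
(i) weather ok — fails.
(ii) start within hours — not met.
(a): F OR F → false.
(b) ≤ 8 hrs duration — met.
(i) no prior violation — met.
(A) not (supervisor present) — holds.
(B) ≥45 days' notice — not met.
(C) holds permit — satisfied.
(ii): T AND F AND T → false.
(c): T OR F → true.
(3) = F AND T AND T = false.
Overall: F OR F OR F → false.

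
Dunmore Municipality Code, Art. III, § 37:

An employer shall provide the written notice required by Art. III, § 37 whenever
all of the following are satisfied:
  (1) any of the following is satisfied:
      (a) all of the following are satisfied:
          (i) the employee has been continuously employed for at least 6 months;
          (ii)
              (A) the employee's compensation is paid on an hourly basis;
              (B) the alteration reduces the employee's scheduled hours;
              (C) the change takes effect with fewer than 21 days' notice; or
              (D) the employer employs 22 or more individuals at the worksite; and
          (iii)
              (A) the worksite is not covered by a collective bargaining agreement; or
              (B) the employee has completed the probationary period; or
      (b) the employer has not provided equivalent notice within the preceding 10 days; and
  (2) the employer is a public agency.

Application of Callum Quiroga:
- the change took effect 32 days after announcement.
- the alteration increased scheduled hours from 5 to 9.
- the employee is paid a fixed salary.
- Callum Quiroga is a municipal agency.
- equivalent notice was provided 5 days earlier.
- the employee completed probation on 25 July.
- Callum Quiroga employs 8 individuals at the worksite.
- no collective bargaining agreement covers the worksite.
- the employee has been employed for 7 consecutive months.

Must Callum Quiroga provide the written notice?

(i) tenure ≥ 6 mo. — met.
(A) hourly-paid — not met.
(B) hours reduced — not met.
(C) < 21 days' notice — fails.
(D) ≥ 22 at site — not met.
So (ii) is not satisfied (F OR F OR F OR F).
(A) no CBA — satisfied.
(B) past probation — met.
(iii): T OR T → true.
So (a) is not satisfied (T AND F AND T).
(b) no recent notice — not satisfied.
(1): F OR F → false.
(2) public agency — satisfied.
So Overall is not satisfied (F AND T).

No — not required.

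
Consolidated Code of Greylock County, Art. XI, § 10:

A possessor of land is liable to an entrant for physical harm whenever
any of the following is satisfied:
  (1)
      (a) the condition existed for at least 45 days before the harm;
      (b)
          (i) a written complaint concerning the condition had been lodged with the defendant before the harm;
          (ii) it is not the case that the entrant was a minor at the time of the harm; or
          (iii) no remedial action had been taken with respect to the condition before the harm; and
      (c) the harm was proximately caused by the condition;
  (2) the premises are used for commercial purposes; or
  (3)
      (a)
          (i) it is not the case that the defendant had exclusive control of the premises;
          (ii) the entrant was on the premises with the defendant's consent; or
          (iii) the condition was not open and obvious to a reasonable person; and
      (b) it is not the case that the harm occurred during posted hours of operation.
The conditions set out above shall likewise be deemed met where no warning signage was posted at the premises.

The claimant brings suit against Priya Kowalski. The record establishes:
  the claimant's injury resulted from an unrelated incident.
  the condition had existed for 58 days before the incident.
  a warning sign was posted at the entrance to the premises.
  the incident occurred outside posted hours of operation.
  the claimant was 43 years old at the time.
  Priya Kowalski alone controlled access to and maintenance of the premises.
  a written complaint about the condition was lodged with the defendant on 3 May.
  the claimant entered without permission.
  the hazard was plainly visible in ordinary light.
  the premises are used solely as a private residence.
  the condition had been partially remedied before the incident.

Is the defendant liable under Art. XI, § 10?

(a) condition ≥45 days old — met.
(i) complaint lodged — met.
(ii) not (entrant a minor) — met.
(iii) no remedial action — not satisfied.
(b) = T OR T OR F = true.
(c) proximate cause — fails.
(1) = T AND T AND F = false.
(2) commercial use — not satisfied.
(i) not (exclusive control) — not met.
(ii) consent to enter — fails.
(iii) not open/obvious — fails.
So (a) is not satisfied (F OR F OR F).
(b) not (during posted hours) — holds.
(3) = F AND T = false.
So Overall is not satisfied (F OR F OR F).
Exception (no signage posted) — not satisfied.
Result: main false OR exception false → false.

No — not liable.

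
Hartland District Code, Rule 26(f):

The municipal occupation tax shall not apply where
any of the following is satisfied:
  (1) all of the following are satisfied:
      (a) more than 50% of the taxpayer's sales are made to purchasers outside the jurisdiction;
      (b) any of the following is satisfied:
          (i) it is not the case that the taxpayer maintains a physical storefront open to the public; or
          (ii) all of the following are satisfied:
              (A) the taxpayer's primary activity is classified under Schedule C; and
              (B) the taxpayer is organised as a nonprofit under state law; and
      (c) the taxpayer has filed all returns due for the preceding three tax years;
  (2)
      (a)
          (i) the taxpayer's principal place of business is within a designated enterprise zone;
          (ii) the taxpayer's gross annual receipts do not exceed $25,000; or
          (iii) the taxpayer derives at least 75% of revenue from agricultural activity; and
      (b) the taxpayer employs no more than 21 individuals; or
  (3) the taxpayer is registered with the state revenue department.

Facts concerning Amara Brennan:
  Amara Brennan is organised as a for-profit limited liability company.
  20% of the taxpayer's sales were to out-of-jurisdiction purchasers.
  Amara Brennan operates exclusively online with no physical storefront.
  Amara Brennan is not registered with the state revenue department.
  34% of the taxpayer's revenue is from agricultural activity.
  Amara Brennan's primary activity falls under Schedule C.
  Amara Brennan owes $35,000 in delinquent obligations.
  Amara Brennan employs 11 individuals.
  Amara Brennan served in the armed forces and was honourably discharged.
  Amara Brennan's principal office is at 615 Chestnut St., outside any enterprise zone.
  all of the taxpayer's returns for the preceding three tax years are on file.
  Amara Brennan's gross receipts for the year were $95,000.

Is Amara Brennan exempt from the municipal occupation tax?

No — not exempt.

(a) >50% out-of-jur. sales — not satisfied.
(i) not (has storefront) — met.
(A) Schedule C activity — satisfied.
(B) nonprofit — not satisfied.
So (ii) is not satisfied (T AND F).
(b): T OR F → true.
(c) returns current — met.
So (1) is not satisfied (F AND T AND T).
(i) in enterprise zone — not satisfied.
(ii) receipts ≤ $25,000 — not satisfied.
(iii) ≥75% agricultural — not satisfied.
(a) = F OR F OR F = false.
(b) ≤ 21 employees — holds.
(2): F AND T → false.
(3) state-registered — fails.
Overall = F OR F OR F = false.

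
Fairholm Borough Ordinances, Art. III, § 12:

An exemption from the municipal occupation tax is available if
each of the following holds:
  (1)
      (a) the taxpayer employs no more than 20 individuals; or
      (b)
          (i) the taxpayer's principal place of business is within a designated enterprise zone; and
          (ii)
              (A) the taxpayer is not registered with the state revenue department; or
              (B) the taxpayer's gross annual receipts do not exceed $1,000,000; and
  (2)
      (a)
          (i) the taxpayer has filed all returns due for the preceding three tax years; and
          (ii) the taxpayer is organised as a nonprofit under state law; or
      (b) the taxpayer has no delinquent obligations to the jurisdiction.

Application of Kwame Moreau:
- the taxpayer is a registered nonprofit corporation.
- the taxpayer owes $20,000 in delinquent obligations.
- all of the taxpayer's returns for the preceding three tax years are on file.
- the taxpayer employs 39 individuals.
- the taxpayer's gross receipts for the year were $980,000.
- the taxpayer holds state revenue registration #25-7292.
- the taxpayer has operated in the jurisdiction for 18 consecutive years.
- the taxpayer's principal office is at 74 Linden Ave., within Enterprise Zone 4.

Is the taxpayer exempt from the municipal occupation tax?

(a) ≤ 20 employees — fails.
(i) in enterprise zone — holds.
(A) not (state-registered) — fails.
(B) receipts ≤ $1,000,000 — holds.
(ii): F OR T → true.
(b): T AND T → true.
(1) = F OR T = true.
(i) returns current — satisfied.
(ii) nonprofit — holds.
(a): T AND T → true.
(b) no delinquency — not satisfied.
(2) = T OR F = true.
Overall: T AND T → true.

Yes — exempt.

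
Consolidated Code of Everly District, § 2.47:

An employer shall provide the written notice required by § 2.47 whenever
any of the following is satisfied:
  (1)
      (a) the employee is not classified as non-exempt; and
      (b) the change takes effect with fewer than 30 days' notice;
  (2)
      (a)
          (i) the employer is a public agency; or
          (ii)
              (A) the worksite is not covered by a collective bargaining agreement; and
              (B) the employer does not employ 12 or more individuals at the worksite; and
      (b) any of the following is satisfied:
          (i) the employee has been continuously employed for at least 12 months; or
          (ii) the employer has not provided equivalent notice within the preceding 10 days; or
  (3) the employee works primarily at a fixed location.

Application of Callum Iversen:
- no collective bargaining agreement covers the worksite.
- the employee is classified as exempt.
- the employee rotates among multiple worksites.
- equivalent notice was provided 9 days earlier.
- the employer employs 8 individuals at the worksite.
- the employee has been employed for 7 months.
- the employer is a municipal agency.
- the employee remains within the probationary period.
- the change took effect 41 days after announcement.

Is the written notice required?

(a) not (non-exempt) — holds.
(b) < 30 days' notice — fails.
(1) = T AND F = false.
(i) public agency — holds.
(A) no CBA — met.
(B) not (≥ 12 at site) — met.
(ii): T AND T → true.
(a): T OR T → true.
(i) tenure ≥ 12 mo. — not met.
(ii) no recent notice — fails.
(b) = F OR F = false.
(2): T AND F → false.
(3) fixed location — not met.
Overall: F OR F OR F → false.

No — not required.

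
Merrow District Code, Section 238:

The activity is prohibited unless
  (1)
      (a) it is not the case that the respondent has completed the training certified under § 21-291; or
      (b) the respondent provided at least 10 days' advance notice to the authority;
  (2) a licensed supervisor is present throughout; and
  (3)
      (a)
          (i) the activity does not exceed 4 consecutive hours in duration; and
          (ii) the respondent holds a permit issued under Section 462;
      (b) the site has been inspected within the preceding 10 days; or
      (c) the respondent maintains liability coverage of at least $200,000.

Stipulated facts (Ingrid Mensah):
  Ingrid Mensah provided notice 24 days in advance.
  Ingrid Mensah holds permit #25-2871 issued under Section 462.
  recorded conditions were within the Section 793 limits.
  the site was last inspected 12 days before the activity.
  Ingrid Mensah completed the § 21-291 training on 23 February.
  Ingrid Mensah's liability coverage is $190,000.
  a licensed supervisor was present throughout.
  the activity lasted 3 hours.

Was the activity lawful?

Yes — lawful.

(a) not (training certified) — not satisfied.
(b) ≥10 days' notice — satisfied.
So (1) is satisfied (F OR T).
(2) supervisor present — met.
(i) ≤ 4 hrs duration — satisfied.
(ii) holds permit — holds.
(a): T AND T → true.
(b) site inspected — not met.
(c) coverage ≥ $200,000 — fails.
(3) = T OR F OR F = true.
Overall: T AND T AND T → true.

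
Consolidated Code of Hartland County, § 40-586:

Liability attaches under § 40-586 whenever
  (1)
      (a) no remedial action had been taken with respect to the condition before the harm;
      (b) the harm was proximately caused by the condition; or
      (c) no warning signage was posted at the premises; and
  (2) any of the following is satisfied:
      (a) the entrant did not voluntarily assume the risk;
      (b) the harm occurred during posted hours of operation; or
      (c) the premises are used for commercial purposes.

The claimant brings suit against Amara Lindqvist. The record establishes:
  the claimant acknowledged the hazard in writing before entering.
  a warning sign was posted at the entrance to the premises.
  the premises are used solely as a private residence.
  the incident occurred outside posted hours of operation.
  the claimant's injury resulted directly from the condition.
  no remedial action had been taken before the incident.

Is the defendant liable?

(a) no remedial action — satisfied.
(b) proximate cause — holds.
(c) no signage posted — fails.
So (1) is satisfied (T OR T OR F).
(a) no assumed risk — not satisfied.
(b) during posted hours — not satisfied.
(c) commercial use — not met.
So (2) is not satisfied (F OR F OR F).
Overall = T AND F = false.

No — not liable.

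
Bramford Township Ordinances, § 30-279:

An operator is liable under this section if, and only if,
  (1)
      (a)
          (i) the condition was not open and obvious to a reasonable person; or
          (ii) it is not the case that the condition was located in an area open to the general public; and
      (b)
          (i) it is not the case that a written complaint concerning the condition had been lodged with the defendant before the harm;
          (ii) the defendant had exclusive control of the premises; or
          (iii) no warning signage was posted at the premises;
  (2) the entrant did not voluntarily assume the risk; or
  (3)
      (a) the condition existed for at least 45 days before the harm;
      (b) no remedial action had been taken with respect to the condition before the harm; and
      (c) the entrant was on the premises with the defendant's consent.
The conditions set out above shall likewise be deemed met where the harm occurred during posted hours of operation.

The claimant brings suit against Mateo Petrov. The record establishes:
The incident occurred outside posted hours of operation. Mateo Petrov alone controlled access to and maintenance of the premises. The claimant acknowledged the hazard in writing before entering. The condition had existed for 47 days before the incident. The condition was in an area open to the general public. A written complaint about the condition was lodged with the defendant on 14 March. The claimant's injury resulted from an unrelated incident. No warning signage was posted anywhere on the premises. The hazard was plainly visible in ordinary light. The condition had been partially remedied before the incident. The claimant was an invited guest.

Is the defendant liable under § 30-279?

(i) not open/obvious — not satisfied.
(ii) not (public area) — not satisfied.
So (a) is not satisfied (F OR F).
(i) not (complaint lodged) — fails.
(ii) exclusive control — met.
(iii) no signage posted — met.
(b): F OR T OR T → true.
(1): F AND T → false.
(2) no assumed risk — not satisfied.
(a) condition ≥45 days old — satisfied.
(b) no remedial action — not met.
(c) consent to enter — satisfied.
(3) = T AND F AND T = false.
So Overall is not satisfied (F OR F OR F).
Exception (during posted hours) — not satisfied.
Result: main false OR exception false → false.

No — not liable.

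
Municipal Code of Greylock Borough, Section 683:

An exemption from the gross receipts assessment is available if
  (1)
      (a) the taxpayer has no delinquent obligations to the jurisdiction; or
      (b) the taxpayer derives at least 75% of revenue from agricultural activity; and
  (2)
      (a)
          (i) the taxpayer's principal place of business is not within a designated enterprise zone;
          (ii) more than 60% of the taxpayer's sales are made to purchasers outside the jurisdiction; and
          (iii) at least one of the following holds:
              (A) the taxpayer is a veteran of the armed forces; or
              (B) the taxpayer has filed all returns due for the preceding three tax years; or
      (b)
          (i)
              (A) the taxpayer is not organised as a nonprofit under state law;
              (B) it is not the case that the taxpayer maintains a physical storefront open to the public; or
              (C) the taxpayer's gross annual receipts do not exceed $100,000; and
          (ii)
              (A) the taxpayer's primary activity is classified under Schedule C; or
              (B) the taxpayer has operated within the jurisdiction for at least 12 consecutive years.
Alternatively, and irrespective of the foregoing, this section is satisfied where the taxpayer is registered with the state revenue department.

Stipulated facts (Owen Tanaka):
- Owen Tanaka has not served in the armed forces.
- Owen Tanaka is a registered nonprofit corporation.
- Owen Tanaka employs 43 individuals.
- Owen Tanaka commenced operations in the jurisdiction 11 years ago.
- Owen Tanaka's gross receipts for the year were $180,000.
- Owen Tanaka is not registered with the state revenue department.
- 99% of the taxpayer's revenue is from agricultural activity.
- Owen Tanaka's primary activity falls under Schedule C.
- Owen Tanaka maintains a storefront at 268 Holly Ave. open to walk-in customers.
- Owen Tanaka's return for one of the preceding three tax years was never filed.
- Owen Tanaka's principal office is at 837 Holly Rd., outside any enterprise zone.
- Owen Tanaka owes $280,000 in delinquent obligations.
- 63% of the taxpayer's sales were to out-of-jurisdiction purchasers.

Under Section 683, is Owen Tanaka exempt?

(a) no delinquency — not met.
(b) ≥75% agricultural — satisfied.
So (1) is satisfied (F OR T).
(i) not (in enterprise zone) — met.
(ii) >60% out-of-jur. sales — met.
(A) veteran — not satisfied.
(B) returns current — not met.
(iii) = F OR F = false.
So (a) is not satisfied (T AND T AND F).
(A) not (nonprofit) — not met.
(B) not (has storefront) — not satisfied.
(C) receipts ≤ $100,000 — not satisfied.
(i): F OR F OR F → false.
(A) Schedule C activity — satisfied.
(B) ≥ 12 yrs in jurisdiction — fails.
(ii): T OR F → true.
(b): F AND T → false.
So (2) is not satisfied (F OR F).
So Overall is not satisfied (T AND F).
Exception (state-registered) — not satisfied.
Result: main false OR exception false → false.

No — not exempt.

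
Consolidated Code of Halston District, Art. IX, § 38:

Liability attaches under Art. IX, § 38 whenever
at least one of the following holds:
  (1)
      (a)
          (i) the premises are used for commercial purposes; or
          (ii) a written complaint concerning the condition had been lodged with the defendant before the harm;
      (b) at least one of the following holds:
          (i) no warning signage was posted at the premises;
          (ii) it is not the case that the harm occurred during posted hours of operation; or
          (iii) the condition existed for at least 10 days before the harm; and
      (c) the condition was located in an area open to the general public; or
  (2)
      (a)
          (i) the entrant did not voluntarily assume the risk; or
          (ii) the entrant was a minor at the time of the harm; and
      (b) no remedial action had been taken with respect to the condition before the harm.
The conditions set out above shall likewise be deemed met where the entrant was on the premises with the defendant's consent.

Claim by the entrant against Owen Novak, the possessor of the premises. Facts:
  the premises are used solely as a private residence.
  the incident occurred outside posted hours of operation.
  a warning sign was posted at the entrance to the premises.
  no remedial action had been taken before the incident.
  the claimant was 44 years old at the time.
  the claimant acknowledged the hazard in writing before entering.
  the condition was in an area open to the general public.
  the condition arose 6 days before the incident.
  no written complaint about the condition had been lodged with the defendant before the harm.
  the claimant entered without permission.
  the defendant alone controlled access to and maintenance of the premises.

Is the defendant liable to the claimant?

(i) commercial use — fails.
(ii) complaint lodged — not met.
So (a) is not satisfied (F OR F).
(i) no signage posted — fails.
(ii) not (during posted hours) — holds.
(iii) condition ≥10 days old — fails.
So (b) is satisfied (F OR T OR F).
(c) public area — satisfied.
(1): F AND T AND T → false.
(i) no assumed risk — not satisfied.
(ii) entrant a minor — not met.
(a): F OR F → false.
(b) no remedial action — met.
So (2) is not satisfied (F AND T).
Overall: F OR F → false.
Exception (consent to enter) — not satisfied.
Result: main false OR exception false → false.

No — not liable.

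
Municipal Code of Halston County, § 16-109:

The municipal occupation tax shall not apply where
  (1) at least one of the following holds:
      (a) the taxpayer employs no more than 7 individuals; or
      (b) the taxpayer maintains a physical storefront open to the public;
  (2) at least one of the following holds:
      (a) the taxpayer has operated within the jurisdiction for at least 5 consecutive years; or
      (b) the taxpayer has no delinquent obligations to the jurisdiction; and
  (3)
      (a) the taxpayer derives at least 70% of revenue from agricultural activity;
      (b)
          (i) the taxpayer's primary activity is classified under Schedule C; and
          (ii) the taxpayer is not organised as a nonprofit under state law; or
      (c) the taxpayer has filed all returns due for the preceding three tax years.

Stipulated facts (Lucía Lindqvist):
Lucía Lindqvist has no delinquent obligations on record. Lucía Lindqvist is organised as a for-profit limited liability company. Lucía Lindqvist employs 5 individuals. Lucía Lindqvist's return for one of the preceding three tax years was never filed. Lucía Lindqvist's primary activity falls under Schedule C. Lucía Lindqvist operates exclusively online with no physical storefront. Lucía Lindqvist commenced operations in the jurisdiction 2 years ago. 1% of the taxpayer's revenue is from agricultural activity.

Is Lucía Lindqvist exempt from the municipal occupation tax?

Yes — exempt.

(a) ≤ 7 employees — satisfied.
(b) has storefront — fails.
So (1) is satisfied (T OR F).
(a) ≥ 5 yrs in jurisdiction — not met.
(b) no delinquency — holds.
(2) = F OR T = true.
(a) ≥70% agricultural — fails.
(i) Schedule C activity — met.
(ii) not (nonprofit) — satisfied.
(b) = T AND T = true.
(c) returns current — not met.
(3): F OR T OR F → true.
Overall = T AND T AND T = true.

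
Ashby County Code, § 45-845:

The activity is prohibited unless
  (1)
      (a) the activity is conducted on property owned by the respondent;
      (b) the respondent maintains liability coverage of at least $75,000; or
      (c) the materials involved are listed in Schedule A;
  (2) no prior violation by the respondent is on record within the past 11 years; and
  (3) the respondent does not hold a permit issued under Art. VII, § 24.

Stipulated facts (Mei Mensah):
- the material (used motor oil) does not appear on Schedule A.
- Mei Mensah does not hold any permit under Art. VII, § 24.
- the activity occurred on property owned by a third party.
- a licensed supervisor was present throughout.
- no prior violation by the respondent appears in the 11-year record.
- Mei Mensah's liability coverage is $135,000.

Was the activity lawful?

Yes — lawful.

(a) own property — fails.
(b) coverage ≥ $75,000 — met.
(c) Schedule A material — not met.
So (1) is satisfied (F OR T OR F).
(2) no prior violation — satisfied.
(3) not (holds permit) — satisfied.
Overall = T AND T AND T = true.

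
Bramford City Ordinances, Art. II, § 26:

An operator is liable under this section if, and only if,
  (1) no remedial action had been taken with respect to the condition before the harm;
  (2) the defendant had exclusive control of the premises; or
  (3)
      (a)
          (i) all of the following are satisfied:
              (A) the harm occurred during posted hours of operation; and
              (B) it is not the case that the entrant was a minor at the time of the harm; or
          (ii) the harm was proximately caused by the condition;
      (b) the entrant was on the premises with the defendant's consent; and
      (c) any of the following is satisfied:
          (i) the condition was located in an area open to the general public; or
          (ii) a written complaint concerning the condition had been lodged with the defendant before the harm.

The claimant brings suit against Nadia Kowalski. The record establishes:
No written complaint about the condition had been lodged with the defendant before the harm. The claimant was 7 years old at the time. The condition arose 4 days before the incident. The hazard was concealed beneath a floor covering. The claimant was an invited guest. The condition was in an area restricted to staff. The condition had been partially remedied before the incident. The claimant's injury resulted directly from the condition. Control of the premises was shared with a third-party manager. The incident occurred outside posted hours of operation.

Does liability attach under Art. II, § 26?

No — not liable.

(1) no remedial action — not satisfied.
(2) exclusive control — not met.
(A) during posted hours — not satisfied.
(B) not (entrant a minor) — fails.
(i) = F AND F = false.
(ii) proximate cause — met.
So (a) is satisfied (F OR T).
(b) consent to enter — holds.
(i) public area — not satisfied.
(ii) complaint lodged — not met.
(c) = F OR F = false.
So (3) is not satisfied (T AND T AND F).
So Overall is not satisfied (F OR F OR F).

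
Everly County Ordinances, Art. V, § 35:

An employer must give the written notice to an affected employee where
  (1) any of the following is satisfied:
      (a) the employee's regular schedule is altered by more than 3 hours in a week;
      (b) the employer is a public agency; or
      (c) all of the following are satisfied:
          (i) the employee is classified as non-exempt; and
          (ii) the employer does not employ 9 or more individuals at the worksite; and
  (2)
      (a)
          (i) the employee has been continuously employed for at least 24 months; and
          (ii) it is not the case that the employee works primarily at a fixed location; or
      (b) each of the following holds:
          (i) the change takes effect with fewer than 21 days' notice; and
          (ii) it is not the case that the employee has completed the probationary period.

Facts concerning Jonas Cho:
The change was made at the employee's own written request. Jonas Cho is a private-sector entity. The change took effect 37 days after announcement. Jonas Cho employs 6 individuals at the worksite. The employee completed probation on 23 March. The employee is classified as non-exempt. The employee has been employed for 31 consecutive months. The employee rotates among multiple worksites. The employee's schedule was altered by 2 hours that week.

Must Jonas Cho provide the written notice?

Yes — required.

(a) schedule shift > 3h — not satisfied.
(b) public agency — fails.
(i) non-exempt — satisfied.
(ii) not (≥ 9 at site) — holds.
(c) = T AND T = true.
(1): F OR F OR T → true.
(i) tenure ≥ 24 mo. — met.
(ii) not (fixed location) — satisfied.
(a) = T AND T = true.
(i) < 21 days' notice — not satisfied.
(ii) not (past probation) — not met.
(b) = F AND F = false.
(2) = T OR F = true.
So Overall is satisfied (T AND T).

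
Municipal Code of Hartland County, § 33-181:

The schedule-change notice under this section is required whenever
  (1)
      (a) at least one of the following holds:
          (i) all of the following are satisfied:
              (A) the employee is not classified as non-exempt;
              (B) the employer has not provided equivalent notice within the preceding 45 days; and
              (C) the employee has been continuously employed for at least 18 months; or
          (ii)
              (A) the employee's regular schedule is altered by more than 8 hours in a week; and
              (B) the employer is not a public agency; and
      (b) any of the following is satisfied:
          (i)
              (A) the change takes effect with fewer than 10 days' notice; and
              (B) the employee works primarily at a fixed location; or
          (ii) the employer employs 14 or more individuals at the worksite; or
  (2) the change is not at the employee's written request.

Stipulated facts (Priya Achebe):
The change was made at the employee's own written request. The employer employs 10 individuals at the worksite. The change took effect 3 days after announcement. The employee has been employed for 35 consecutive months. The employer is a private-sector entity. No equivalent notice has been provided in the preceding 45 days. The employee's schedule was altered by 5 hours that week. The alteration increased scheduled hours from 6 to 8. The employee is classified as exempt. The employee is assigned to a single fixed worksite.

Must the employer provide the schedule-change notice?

Yes — required.

(A) not (non-exempt) — holds.
(B) no recent notice — met.
(C) tenure ≥ 18 mo. — met.
(i): T AND T AND T → true.
(A) schedule shift > 8h — not met.
(B) not (public agency) — holds.
So (ii) is not satisfied (F AND T).
(a): T OR F → true.
(A) < 10 days' notice — satisfied.
(B) fixed location — satisfied.
(i): T AND T → true.
(ii) ≥ 14 at site — not met.
(b) = T OR F = true.
(1) = T AND T = true.
(2) not employee-requested — not met.
Overall: T OR F → true.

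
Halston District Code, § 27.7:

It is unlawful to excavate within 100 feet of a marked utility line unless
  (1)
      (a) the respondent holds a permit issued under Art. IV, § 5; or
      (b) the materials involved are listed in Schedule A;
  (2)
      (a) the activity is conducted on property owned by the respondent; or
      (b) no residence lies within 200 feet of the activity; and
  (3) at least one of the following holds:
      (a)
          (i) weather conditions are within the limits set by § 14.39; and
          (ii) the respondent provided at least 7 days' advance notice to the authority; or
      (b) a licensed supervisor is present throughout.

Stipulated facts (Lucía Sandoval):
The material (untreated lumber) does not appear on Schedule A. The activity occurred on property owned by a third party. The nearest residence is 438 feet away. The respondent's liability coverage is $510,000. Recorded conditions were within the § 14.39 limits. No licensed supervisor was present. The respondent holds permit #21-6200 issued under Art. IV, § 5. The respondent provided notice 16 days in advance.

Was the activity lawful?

(a) holds permit — satisfied.
(b) Schedule A material — not met.
(1): T OR F → true.
(a) own property — not satisfied.
(b) no residence in 200 ft — met.
So (2) is satisfied (F OR T).
(i) weather ok — met.
(ii) ≥7 days' notice — met.
(a) = T AND T = true.
(b) supervisor present — fails.
(3): T OR F → true.
Overall: T AND T AND T → true.

Yes — lawful.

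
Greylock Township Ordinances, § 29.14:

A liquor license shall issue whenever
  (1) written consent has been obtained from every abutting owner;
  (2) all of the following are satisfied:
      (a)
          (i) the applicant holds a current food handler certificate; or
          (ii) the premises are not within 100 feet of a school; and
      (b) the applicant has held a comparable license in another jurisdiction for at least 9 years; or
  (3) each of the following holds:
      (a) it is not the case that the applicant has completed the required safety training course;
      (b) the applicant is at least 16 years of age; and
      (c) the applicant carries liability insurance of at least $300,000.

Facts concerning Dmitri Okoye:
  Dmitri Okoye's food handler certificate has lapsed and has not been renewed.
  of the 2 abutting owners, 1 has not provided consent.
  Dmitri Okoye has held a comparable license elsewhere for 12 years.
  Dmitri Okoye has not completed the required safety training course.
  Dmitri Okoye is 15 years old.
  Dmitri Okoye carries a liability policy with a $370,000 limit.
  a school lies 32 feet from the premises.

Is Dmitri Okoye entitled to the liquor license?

No — denied.

(1) all abutters consent — not satisfied.
(i) food handler cert. — fails.
(ii) ≥100 ft from school — not met.
So (a) is not satisfied (F OR F).
(b) prior license ≥ 9 yr — satisfied.
(2) = F AND T = false.
(a) not (safety training) — holds.
(b) age ≥ 16 — not met.
(c) insurance ≥ $300,000 — holds.
(3) = T AND F AND T = false.
So Overall is not satisfied (F OR F OR F).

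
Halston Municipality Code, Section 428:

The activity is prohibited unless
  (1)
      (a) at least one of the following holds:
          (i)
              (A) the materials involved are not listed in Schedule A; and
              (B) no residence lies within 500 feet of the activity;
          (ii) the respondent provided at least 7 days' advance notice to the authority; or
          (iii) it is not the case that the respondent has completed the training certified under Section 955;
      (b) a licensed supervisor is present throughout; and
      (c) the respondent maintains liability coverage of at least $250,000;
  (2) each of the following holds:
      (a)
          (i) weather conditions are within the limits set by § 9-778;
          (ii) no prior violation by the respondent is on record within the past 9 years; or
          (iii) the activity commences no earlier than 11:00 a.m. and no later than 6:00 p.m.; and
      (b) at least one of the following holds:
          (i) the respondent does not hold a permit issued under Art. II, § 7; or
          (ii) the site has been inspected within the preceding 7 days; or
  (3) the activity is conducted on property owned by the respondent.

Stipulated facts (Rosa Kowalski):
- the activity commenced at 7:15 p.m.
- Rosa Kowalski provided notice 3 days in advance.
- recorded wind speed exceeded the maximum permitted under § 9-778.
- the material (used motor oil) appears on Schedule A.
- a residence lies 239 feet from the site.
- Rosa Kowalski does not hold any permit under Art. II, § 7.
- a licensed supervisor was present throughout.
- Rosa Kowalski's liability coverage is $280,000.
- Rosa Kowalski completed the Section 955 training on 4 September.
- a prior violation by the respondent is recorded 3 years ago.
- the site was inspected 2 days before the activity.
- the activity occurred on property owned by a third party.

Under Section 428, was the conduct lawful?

(A) not (Schedule A material) — fails.
(B) no residence in 500 ft — not satisfied.
So (i) is not satisfied (F AND F).
(ii) ≥7 days' notice — not met.
(iii) not (training certified) — not satisfied.
(a) = F OR F OR F = false.
(b) supervisor present — met.
(c) coverage ≥ $250,000 — satisfied.
(1) = F AND T AND T = false.
(i) weather ok — fails.
(ii) no prior violation — not met.
(iii) start within hours — not met.
(a): F OR F OR F → false.
(i) not (holds permit) — met.
(ii) site inspected — holds.
(b) = T OR T = true.
(2): F AND T → false.
(3) own property — fails.
Overall: F OR F OR F → false.

No — unlawful.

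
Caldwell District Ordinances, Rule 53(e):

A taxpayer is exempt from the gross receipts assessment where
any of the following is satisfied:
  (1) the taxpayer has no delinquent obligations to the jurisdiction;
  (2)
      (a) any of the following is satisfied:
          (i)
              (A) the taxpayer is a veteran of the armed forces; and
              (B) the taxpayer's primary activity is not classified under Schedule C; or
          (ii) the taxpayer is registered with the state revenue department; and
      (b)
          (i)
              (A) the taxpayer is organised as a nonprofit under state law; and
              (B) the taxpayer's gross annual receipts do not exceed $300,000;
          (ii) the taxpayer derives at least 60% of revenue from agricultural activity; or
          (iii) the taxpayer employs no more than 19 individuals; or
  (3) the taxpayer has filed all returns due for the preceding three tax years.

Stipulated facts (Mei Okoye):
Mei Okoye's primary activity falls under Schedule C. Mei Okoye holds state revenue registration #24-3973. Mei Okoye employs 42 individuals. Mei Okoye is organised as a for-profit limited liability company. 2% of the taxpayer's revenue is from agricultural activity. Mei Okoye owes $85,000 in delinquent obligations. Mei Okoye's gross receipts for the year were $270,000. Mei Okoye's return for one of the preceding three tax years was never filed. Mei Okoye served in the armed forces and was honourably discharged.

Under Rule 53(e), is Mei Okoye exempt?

(1) no delinquency — not satisfied.
(A) veteran — holds.
(B) not (Schedule C activity) — not met.
(i) = T AND F = false.
(ii) state-registered — satisfied.
(a): F OR T → true.
(A) nonprofit — not satisfied.
(B) receipts ≤ $300,000 — holds.
So (i) is not satisfied (F AND T).
(ii) ≥60% agricultural — not satisfied.
(iii) ≤ 19 employees — fails.
(b): F OR F OR F → false.
So (2) is not satisfied (T AND F).
(3) returns current — not satisfied.
Overall: F OR F OR F → false.

No — not exempt.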